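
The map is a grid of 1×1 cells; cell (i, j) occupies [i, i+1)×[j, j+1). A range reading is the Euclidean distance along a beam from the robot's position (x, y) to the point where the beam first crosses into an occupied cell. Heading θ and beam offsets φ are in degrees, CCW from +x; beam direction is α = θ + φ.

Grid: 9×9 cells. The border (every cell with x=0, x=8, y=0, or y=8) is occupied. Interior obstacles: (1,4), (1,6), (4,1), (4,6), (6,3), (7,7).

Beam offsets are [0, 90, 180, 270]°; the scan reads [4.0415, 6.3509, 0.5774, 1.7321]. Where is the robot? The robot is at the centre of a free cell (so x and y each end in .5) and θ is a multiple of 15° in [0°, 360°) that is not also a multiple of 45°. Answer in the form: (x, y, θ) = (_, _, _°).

(x, y, θ) = (6.5, 4.5, 120°)

Candidates: 43 free-cell centres × 16 headings = 688 poses. Raycast each; keep the one whose scan matches to 4 dp.
  (7.5, 4.5, 60°): beam 1 = 1.0000 ≠ 4.0415 ✗
  (7.5, 1.5, 240°): beam 1 = 0.5774 ≠ 4.0415 ✗
  (2.5, 7.5, 285°): beam 1 = 5.7956 ≠ 4.0415 ✗
  …
  (6.5, 4.5, 120°): r_1=4.0415, r_2=6.3509, r_3=0.5774, r_4=1.7321 — all match ✓
Only this pose fits every beam.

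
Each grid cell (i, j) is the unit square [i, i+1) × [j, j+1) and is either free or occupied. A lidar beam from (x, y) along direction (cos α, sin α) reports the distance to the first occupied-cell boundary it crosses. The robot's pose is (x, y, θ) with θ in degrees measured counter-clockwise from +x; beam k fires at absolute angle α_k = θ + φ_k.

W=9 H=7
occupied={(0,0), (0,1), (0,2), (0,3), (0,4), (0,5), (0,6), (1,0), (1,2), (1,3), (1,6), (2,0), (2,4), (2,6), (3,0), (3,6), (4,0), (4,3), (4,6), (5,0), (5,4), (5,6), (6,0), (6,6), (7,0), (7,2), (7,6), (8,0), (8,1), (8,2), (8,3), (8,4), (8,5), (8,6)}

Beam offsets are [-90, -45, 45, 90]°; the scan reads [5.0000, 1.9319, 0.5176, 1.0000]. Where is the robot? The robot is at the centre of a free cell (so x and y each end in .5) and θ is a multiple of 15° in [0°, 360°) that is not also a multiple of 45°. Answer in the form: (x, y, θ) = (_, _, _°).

(x, y, θ) = (6.5, 1.5, 240°)

Candidates: 29 free-cell centres × 16 headings = 464 poses. Raycast each; keep the one whose scan matches to 4 dp.
  (2.5, 1.5, 60°): beam 1 = 1.0000 ≠ 5.0000 ✗
  (3.5, 4.5, 255°): beam 1 = 0.5176 ≠ 5.0000 ✗
  (3.5, 5.5, 120°): beam 1 = 1.0000 ≠ 5.0000 ✗
  …
  (6.5, 1.5, 240°): r_1=5.0000, r_2=1.9319, r_3=0.5176, r_4=1.0000 — all match ✓
No second candidate reproduces the full scan.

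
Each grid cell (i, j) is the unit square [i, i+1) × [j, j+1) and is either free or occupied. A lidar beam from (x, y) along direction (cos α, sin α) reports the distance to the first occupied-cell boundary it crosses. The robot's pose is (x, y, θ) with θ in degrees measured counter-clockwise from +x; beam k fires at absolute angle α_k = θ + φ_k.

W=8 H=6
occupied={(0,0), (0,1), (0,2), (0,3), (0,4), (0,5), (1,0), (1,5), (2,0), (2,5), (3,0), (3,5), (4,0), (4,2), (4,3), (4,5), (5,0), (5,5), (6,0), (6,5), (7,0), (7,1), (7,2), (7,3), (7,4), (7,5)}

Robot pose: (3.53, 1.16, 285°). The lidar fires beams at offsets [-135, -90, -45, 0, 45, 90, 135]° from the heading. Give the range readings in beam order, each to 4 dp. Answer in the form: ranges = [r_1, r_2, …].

ranges = [2.9214, 0.6182, 0.1848, 0.1656, 0.3200, 3.5924, 0.9699]

beam 1: φ=-135°, α=150°
  cosα=-0.8660 sinα=0.5000 | (3,1) | tMaxX 0.6120 tMaxY 1.6800 | tΔX 1.1547 tΔY 2.0000
    t=0.6120 [x] (2,1)
    t=1.6800 [y] (2,2)
    t=1.7667 [x] (1,2)
    t=2.9214 [x] (0,2) — stop
  → r_1 = 2.9214
beam 2: φ=-90°, α=195°
  cosα=-0.9659 sinα=-0.2588 | (3,1) | tMaxX 0.5487 tMaxY 0.6182 | tΔX 1.0353 tΔY 3.8637
    t=0.5487 [x] (2,1)
    t=0.6182 [y] (2,0) — stop
  → r_2 = 0.6182
beam 3: φ=-45°, α=240°
  cosα=-0.5000 sinα=-0.8660 | (3,1) | tMaxX 1.0600 tMaxY 0.1848 | tΔX 2.0000 tΔY 1.1547
    t=0.1848 [y] (3,0) — stop
  → r_3 = 0.1848
beam 4: φ=0°, α=285°
  cosα=0.2588 sinα=-0.9659 | (3,1) | tMaxX 1.8159 tMaxY 0.1656 | tΔX 3.8637 tΔY 1.0353
    t=0.1656 [y] (3,0) — stop
  → r_4 = 0.1656
beam 5: φ=45°, α=330°
  cosα=0.8660 sinα=-0.5000 | (3,1) | tMaxX 0.5427 tMaxY 0.3200 | tΔX 1.1547 tΔY 2.0000
    t=0.3200 [y] (3,0) — stop
  → r_5 = 0.3200
beam 6: φ=90°, α=15°
  cosα=0.9659 sinα=0.2588 | (3,1) | tMaxX 0.4866 tMaxY 3.2455 | tΔX 1.0353 tΔY 3.8637
    t=0.4866 [x] (4,1)
    t=1.5219 [x] (5,1)
    t=2.5571 [x] (6,1)
    t=3.2455 [y] (6,2)
    t=3.5924 [x] (7,2) — stop
  → r_6 = 3.5924
beam 7: φ=135°, α=60°
  cosα=0.5000 sinα=0.8660 | (3,1) | tMaxX 0.9400 tMaxY 0.9699 | tΔX 2.0000 tΔY 1.1547
    t=0.9400 [x] (4,1)
    t=0.9699 [y] (4,2) — stop
  → r_7 = 0.9699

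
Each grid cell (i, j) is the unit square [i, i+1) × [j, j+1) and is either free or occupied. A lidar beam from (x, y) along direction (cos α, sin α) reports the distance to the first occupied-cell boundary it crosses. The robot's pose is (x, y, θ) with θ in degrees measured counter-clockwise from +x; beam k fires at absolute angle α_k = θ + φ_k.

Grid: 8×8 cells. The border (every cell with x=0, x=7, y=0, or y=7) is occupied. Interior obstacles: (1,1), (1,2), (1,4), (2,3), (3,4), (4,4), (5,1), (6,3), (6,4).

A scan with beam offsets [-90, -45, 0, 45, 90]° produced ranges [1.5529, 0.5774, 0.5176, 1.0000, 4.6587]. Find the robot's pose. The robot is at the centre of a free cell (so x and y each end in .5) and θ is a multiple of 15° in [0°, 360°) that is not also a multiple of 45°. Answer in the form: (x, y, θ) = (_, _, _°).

Candidates: 27 free-cell centres × 16 headings = 432 poses. Raycast each; keep the one whose scan matches to 4 dp.
  (4.5, 3.5, 75°): beam 2 = 1.7321 ≠ 0.5774 ✗
  (6.5, 2.5, 330°): beam 1 = 1.0000 ≠ 1.5529 ✗
  (2.5, 1.5, 120°): beam 1 = 4.0415 ≠ 1.5529 ✗
  (4.5, 1.5, 210°): beam 1 = 2.8868 ≠ 1.5529 ✗
  …
  (5.5, 6.5, 105°): r_1=1.5529, r_2=0.5774, r_3=0.5176, r_4=1.0000, r_5=4.6587 — all match ✓
Unique over the lattice → pose = (5.5, 6.5, 105°).

(x, y, θ) = (5.5, 6.5, 105°)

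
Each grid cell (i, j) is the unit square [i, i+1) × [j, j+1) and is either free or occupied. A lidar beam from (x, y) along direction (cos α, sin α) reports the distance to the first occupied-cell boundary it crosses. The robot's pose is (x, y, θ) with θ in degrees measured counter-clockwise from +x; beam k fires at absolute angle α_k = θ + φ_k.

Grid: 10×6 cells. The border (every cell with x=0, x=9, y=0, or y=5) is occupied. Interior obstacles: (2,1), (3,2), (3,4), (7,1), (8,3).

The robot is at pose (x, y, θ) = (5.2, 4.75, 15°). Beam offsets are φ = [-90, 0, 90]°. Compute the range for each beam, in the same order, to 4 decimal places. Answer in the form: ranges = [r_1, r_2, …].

ranges = [3.8823, 0.9659, 0.2588]

beam 1: φ=-90°, α=285°
  d=(0.2588,-0.9659)  start (5,4)  tX=3.0910 tY=0.7765  stride 1/|dx|=3.8637 1/|dy|=1.0353
    cross y-line → (5,3), t=0.7765
    cross y-line → (5,2), t=1.8117
    cross y-line → (5,1), t=2.8470
    cross x-line → (6,1), t=3.0910
    cross y-line → (6,0), t=3.8823 (wall)
  → r_1 = 3.8823
beam 2: φ=0°, α=15°
  d=(0.9659,0.2588)  start (5,4)  tX=0.8282 tY=0.9659  stride 1/|dx|=1.0353 1/|dy|=3.8637
    cross x-line → (6,4), t=0.8282
    cross y-line → (6,5), t=0.9659 (wall)
  → r_2 = 0.9659
beam 3: φ=90°, α=105°
  d=(-0.2588,0.9659)  start (5,4)  tX=0.7727 tY=0.2588  stride 1/|dx|=3.8637 1/|dy|=1.0353
    cross y-line → (5,5), t=0.2588 (wall)
  → r_3 = 0.2588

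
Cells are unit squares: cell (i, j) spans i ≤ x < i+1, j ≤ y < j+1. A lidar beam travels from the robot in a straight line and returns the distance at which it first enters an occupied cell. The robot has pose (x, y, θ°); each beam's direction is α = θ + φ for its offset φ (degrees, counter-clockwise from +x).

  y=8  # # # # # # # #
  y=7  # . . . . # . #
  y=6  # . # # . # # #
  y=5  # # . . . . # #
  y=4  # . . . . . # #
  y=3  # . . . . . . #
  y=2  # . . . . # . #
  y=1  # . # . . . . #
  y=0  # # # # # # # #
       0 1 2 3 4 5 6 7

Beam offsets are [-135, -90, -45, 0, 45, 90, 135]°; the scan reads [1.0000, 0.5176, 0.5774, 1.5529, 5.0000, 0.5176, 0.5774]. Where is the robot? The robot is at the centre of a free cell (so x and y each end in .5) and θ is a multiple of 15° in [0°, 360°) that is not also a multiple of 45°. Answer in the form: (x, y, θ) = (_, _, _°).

(x, y, θ) = (6.5, 2.5, 75°)

Candidates: 32 free-cell centres × 16 headings = 512 poses. Raycast each; keep the one whose scan matches to 4 dp.
  (4.5, 2.5, 30°): beam 1 = 1.5529 ≠ 1.0000 ✗
  (5.5, 1.5, 195°): beam 1 = 0.5774 ≠ 1.0000 ✗
  (4.5, 7.5, 75°): beam 4 = 0.5176 ≠ 1.5529 ✗
  …
  (6.5, 2.5, 75°): r_1=1.0000, r_2=0.5176, r_3=0.5774, r_4=1.5529, r_5=5.0000, r_6=0.5176, r_7=0.5774 — all match ✓
No second candidate reproduces the full scan.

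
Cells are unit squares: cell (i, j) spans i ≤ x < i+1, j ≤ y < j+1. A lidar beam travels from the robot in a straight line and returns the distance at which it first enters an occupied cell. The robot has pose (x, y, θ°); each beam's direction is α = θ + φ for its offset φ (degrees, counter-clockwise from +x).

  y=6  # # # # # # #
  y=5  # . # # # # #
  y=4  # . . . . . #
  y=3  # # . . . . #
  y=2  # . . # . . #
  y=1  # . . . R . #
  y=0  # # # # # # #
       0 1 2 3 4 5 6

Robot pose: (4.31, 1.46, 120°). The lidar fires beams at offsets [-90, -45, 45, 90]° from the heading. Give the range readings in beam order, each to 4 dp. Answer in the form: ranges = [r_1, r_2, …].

ranges = [1.9514, 3.6649, 3.4268, 0.9200]

beam 1: φ=-90°, α=30°
  dir = (cos 30°, sin 30°) = (0.8660, 0.5000); from cell (4,1)
  next x-line at t=0.7967, next y-line at t=1.0800; Δt_x=1.1547, Δt_y=2.0000
    x: enter (5,1) at t=0.7967
    y: enter (5,2) at t=1.0800
    x: enter (6,2) at t=1.9514 ← occupied
  → r_1 = 1.9514
beam 2: φ=-45°, α=75°
  dir = (cos 75°, sin 75°) = (0.2588, 0.9659); from cell (4,1)
  next x-line at t=2.6660, next y-line at t=0.5590; Δt_x=3.8637, Δt_y=1.0353
    y: enter (4,2) at t=0.5590
    y: enter (4,3) at t=1.5943
    y: enter (4,4) at t=2.6296
    x: enter (5,4) at t=2.6660
    y: enter (5,5) at t=3.6649 ← occupied
  → r_2 = 3.6649
beam 3: φ=45°, α=165°
  dir = (cos 165°, sin 165°) = (-0.9659, 0.2588); from cell (4,1)
  next x-line at t=0.3209, next y-line at t=2.0864; Δt_x=1.0353, Δt_y=3.8637
    x: enter (3,1) at t=0.3209
    x: enter (2,1) at t=1.3562
    y: enter (2,2) at t=2.0864
    x: enter (1,2) at t=2.3915
    x: enter (0,2) at t=3.4268 ← occupied
  → r_3 = 3.4268
beam 4: φ=90°, α=210°
  dir = (cos 210°, sin 210°) = (-0.8660, -0.5000); from cell (4,1)
  next x-line at t=0.3580, next y-line at t=0.9200; Δt_x=1.1547, Δt_y=2.0000
    x: enter (3,1) at t=0.3580
    y: enter (3,0) at t=0.9200 ← occupied
  → r_4 = 0.9200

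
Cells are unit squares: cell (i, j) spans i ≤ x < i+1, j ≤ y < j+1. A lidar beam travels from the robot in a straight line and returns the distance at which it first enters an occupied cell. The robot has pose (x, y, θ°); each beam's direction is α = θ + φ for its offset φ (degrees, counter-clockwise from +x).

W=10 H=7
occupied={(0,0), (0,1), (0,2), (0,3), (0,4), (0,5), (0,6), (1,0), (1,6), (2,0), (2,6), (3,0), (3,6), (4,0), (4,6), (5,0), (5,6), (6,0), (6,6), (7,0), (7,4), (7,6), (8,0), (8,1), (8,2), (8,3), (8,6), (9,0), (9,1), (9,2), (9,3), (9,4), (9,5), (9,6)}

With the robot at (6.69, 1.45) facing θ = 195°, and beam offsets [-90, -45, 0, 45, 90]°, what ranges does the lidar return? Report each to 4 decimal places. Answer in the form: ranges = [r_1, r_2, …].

ranges = [4.7105, 6.5702, 1.7387, 0.5196, 0.4659]

beam 1: φ=-90°, α=105°
  dir = (cos 105°, sin 105°) = (-0.2588, 0.9659); from cell (6,1)
  next x-line at t=2.6660, next y-line at t=0.5694; Δt_x=3.8637, Δt_y=1.0353
    y: enter (6,2) at t=0.5694
    y: enter (6,3) at t=1.6047
    y: enter (6,4) at t=2.6400
    x: enter (5,4) at t=2.6660
    y: enter (5,5) at t=3.6752
    y: enter (5,6) at t=4.7105 ← occupied
  → r_1 = 4.7105
beam 2: φ=-45°, α=150°
  dir = (cos 150°, sin 150°) = (-0.8660, 0.5000); from cell (6,1)
  next x-line at t=0.7967, next y-line at t=1.1000; Δt_x=1.1547, Δt_y=2.0000
    x: enter (5,1) at t=0.7967
    y: enter (5,2) at t=1.1000
    x: enter (4,2) at t=1.9514
    y: enter (4,3) at t=3.1000
    x: enter (3,3) at t=3.1061
    x: enter (2,3) at t=4.2608
    y: enter (2,4) at t=5.1000
    x: enter (1,4) at t=5.4155
    x: enter (0,4) at t=6.5702 ← occupied
  → r_2 = 6.5702
beam 3: φ=0°, α=195°
  dir = (cos 195°, sin 195°) = (-0.9659, -0.2588); from cell (6,1)
  next x-line at t=0.7143, next y-line at t=1.7387; Δt_x=1.0353, Δt_y=3.8637
    x: enter (5,1) at t=0.7143
    y: enter (5,0) at t=1.7387 ← occupied
  → r_3 = 1.7387
beam 4: φ=45°, α=240°
  dir = (cos 240°, sin 240°) = (-0.5000, -0.8660); from cell (6,1)
  next x-line at t=1.3800, next y-line at t=0.5196; Δt_x=2.0000, Δt_y=1.1547
    y: enter (6,0) at t=0.5196 ← occupied
  → r_4 = 0.5196
beam 5: φ=90°, α=285°
  dir = (cos 285°, sin 285°) = (0.2588, -0.9659); from cell (6,1)
  next x-line at t=1.1977, next y-line at t=0.4659; Δt_x=3.8637, Δt_y=1.0353
    y: enter (6,0) at t=0.4659 ← occupied
  → r_5 = 0.4659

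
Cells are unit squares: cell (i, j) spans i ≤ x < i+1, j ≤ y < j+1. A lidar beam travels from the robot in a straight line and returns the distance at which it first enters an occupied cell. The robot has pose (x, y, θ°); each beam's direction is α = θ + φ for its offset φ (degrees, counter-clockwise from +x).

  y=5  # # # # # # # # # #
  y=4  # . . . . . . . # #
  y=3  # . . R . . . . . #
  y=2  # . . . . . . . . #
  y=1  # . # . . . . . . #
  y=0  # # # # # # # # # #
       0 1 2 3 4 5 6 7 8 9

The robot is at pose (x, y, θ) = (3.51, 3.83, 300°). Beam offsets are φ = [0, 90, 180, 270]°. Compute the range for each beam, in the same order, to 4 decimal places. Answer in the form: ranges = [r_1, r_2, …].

beam 1: φ=0°, α=300°
  cosα=0.5000 sinα=-0.8660 | (3,3) | tMaxX 0.9800 tMaxY 0.9584 | tΔX 2.0000 tΔY 1.1547
    t=0.9584 [y] (3,2)
    t=0.9800 [x] (4,2)
    t=2.1131 [y] (4,1)
    t=2.9800 [x] (5,1)
    t=3.2678 [y] (5,0) — stop
  → r_1 = 3.2678
beam 2: φ=90°, α=30°
  cosα=0.8660 sinα=0.5000 | (3,3) | tMaxX 0.5658 tMaxY 0.3400 | tΔX 1.1547 tΔY 2.0000
    t=0.3400 [y] (3,4)
    t=0.5658 [x] (4,4)
    t=1.7205 [x] (5,4)
    t=2.3400 [y] (5,5) — stop
  → r_2 = 2.3400
beam 3: φ=180°, α=120°
  cosα=-0.5000 sinα=0.8660 | (3,3) | tMaxX 1.0200 tMaxY 0.1963 | tΔX 2.0000 tΔY 1.1547
    t=0.1963 [y] (3,4)
    t=1.0200 [x] (2,4)
    t=1.3510 [y] (2,5) — stop
  → r_3 = 1.3510
beam 4: φ=270°, α=210°
  cosα=-0.8660 sinα=-0.5000 | (3,3) | tMaxX 0.5889 tMaxY 1.6600 | tΔX 1.1547 tΔY 2.0000
    t=0.5889 [x] (2,3)
    t=1.6600 [y] (2,2)
    t=1.7436 [x] (1,2)
    t=2.8983 [x] (0,2) — stop
  → r_4 = 2.8983

ranges = [3.2678, 2.3400, 1.3510, 2.8983]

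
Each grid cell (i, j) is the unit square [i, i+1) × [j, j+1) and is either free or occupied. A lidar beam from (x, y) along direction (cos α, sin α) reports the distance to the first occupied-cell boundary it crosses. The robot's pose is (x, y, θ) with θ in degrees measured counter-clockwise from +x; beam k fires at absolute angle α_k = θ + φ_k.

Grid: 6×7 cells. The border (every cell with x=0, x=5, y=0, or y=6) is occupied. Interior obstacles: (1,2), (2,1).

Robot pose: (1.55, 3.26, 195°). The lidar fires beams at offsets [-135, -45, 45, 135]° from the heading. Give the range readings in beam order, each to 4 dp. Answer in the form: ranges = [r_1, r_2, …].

beam 1: φ=-135°, α=60°
  dir = (cos 60°, sin 60°) = (0.5000, 0.8660); from cell (1,3)
  next x-line at t=0.9000, next y-line at t=0.8545; Δt_x=2.0000, Δt_y=1.1547
    y: enter (1,4) at t=0.8545
    x: enter (2,4) at t=0.9000
    y: enter (2,5) at t=2.0092
    x: enter (3,5) at t=2.9000
    y: enter (3,6) at t=3.1639 ← occupied
  → r_1 = 3.1639
beam 2: φ=-45°, α=150°
  dir = (cos 150°, sin 150°) = (-0.8660, 0.5000); from cell (1,3)
  next x-line at t=0.6351, next y-line at t=1.4800; Δt_x=1.1547, Δt_y=2.0000
    x: enter (0,3) at t=0.6351 ← occupied
  → r_2 = 0.6351
beam 3: φ=45°, α=240°
  dir = (cos 240°, sin 240°) = (-0.5000, -0.8660); from cell (1,3)
  next x-line at t=1.1000, next y-line at t=0.3002; Δt_x=2.0000, Δt_y=1.1547
    y: enter (1,2) at t=0.3002 ← occupied
  → r_3 = 0.3002
beam 4: φ=135°, α=330°
  dir = (cos 330°, sin 330°) = (0.8660, -0.5000); from cell (1,3)
  next x-line at t=0.5196, next y-line at t=0.5200; Δt_x=1.1547, Δt_y=2.0000
    x: enter (2,3) at t=0.5196
    y: enter (2,2) at t=0.5200
    x: enter (3,2) at t=1.6743
    y: enter (3,1) at t=2.5200
    x: enter (4,1) at t=2.8290
    x: enter (5,1) at t=3.9837 ← occupied
  → r_4 = 3.9837

ranges = [3.1639, 0.6351, 0.3002, 3.9837]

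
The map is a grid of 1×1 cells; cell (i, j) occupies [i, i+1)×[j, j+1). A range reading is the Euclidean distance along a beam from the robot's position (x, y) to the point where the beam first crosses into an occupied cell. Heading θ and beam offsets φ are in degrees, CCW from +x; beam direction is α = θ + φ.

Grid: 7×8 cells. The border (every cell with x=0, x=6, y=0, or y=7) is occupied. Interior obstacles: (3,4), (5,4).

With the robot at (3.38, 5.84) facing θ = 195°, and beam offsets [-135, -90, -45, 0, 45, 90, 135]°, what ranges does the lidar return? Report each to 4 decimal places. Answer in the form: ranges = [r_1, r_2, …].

beam 1: φ=-135°, α=60°
  cosα=0.5000 sinα=0.8660 | (3,5) | tMaxX 1.2400 tMaxY 0.1848 | tΔX 2.0000 tΔY 1.1547
    t=0.1848 [y] (3,6)
    t=1.2400 [x] (4,6)
    t=1.3395 [y] (4,7) — stop
  → r_1 = 1.3395
beam 2: φ=-90°, α=105°
  cosα=-0.2588 sinα=0.9659 | (3,5) | tMaxX 1.4682 tMaxY 0.1656 | tΔX 3.8637 tΔY 1.0353
    t=0.1656 [y] (3,6)
    t=1.2009 [y] (3,7) — stop
  → r_2 = 1.2009
beam 3: φ=-45°, α=150°
  cosα=-0.8660 sinα=0.5000 | (3,5) | tMaxX 0.4388 tMaxY 0.3200 | tΔX 1.1547 tΔY 2.0000
    t=0.3200 [y] (3,6)
    t=0.4388 [x] (2,6)
    t=1.5935 [x] (1,6)
    t=2.3200 [y] (1,7) — stop
  → r_3 = 2.3200
beam 4: φ=0°, α=195°
  cosα=-0.9659 sinα=-0.2588 | (3,5) | tMaxX 0.3934 tMaxY 3.2455 | tΔX 1.0353 tΔY 3.8637
    t=0.3934 [x] (2,5)
    t=1.4287 [x] (1,5)
    t=2.4640 [x] (0,5) — stop
  → r_4 = 2.4640
beam 5: φ=45°, α=240°
  cosα=-0.5000 sinα=-0.8660 | (3,5) | tMaxX 0.7600 tMaxY 0.9699 | tΔX 2.0000 tΔY 1.1547
    t=0.7600 [x] (2,5)
    t=0.9699 [y] (2,4)
    t=2.1246 [y] (2,3)
    t=2.7600 [x] (1,3)
    t=3.2793 [y] (1,2)
    t=4.4341 [y] (1,1)
    t=4.7600 [x] (0,1) — stop
  → r_5 = 4.7600
beam 6: φ=90°, α=285°
  cosα=0.2588 sinα=-0.9659 | (3,5) | tMaxX 2.3955 tMaxY 0.8696 | tΔX 3.8637 tΔY 1.0353
    t=0.8696 [y] (3,4) — stop
  → r_6 = 0.8696
beam 7: φ=135°, α=330°
  cosα=0.8660 sinα=-0.5000 | (3,5) | tMaxX 0.7159 tMaxY 1.6800 | tΔX 1.1547 tΔY 2.0000
    t=0.7159 [x] (4,5)
    t=1.6800 [y] (4,4)
    t=1.8706 [x] (5,4) — stop
  → r_7 = 1.8706

ranges = [1.3395, 1.2009, 2.3200, 2.4640, 4.7600, 0.8696, 1.8706]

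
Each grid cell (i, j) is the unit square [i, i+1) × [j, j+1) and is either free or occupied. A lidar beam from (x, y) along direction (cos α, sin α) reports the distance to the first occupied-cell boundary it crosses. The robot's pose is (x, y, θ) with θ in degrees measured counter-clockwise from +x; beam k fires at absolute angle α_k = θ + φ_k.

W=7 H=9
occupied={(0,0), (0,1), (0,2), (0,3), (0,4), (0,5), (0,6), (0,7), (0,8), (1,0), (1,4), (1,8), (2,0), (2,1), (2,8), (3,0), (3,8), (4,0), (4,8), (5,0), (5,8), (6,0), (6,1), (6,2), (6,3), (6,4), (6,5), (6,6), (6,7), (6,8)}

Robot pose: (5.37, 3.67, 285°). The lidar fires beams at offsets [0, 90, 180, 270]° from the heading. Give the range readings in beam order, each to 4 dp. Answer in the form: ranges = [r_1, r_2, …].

ranges = [2.4341, 0.6522, 4.4827, 4.5242]

beam 1: φ=0°, α=285°
  dir = (cos 285°, sin 285°) = (0.2588, -0.9659); from cell (5,3)
  next x-line at t=2.4341, next y-line at t=0.6936; Δt_x=3.8637, Δt_y=1.0353
    y: enter (5,2) at t=0.6936
    y: enter (5,1) at t=1.7289
    x: enter (6,1) at t=2.4341 ← occupied
  → r_1 = 2.4341
beam 2: φ=90°, α=15°
  dir = (cos 15°, sin 15°) = (0.9659, 0.2588); from cell (5,3)
  next x-line at t=0.6522, next y-line at t=1.2750; Δt_x=1.0353, Δt_y=3.8637
    x: enter (6,3) at t=0.6522 ← occupied
  → r_2 = 0.6522
beam 3: φ=180°, α=105°
  dir = (cos 105°, sin 105°) = (-0.2588, 0.9659); from cell (5,3)
  next x-line at t=1.4296, next y-line at t=0.3416; Δt_x=3.8637, Δt_y=1.0353
    y: enter (5,4) at t=0.3416
    y: enter (5,5) at t=1.3769
    x: enter (4,5) at t=1.4296
    y: enter (4,6) at t=2.4122
    y: enter (4,7) at t=3.4475
    y: enter (4,8) at t=4.4827 ← occupied
  → r_3 = 4.4827
beam 4: φ=270°, α=195°
  dir = (cos 195°, sin 195°) = (-0.9659, -0.2588); from cell (5,3)
  next x-line at t=0.3831, next y-line at t=2.5887; Δt_x=1.0353, Δt_y=3.8637
    x: enter (4,3) at t=0.3831
    x: enter (3,3) at t=1.4183
    x: enter (2,3) at t=2.4536
    y: enter (2,2) at t=2.5887
    x: enter (1,2) at t=3.4889
    x: enter (0,2) at t=4.5242 ← occupied
  → r_4 = 4.5242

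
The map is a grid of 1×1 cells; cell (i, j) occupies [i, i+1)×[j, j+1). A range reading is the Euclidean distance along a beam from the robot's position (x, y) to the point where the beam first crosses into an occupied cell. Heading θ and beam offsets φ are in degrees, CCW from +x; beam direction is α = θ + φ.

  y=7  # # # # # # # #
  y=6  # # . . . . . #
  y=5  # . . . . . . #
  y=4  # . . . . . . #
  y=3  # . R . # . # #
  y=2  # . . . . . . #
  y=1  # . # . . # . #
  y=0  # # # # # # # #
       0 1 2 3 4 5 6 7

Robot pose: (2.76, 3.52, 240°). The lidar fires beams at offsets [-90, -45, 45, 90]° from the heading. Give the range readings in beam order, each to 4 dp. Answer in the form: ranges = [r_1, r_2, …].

ranges = [2.0323, 1.8221, 2.6089, 3.0400]

beam 1: φ=-90°, α=150°
  direction (-0.8660, 0.5000); cell (2,3); t to first gridline: x 0.8776, y 0.9600 (then +1.1547 / +2.0000)
    (1,3) via x @ 0.8776
    (1,4) via y @ 0.9600
    (0,4) via x @ 2.0323  # hit
  → r_1 = 2.0323
beam 2: φ=-45°, α=195°
  direction (-0.9659, -0.2588); cell (2,3); t to first gridline: x 0.7868, y 2.0091 (then +1.0353 / +3.8637)
    (1,3) via x @ 0.7868
    (0,3) via x @ 1.8221  # hit
  → r_2 = 1.8221
beam 3: φ=45°, α=285°
  direction (0.2588, -0.9659); cell (2,3); t to first gridline: x 0.9273, y 0.5383 (then +3.8637 / +1.0353)
    (2,2) via y @ 0.5383
    (3,2) via x @ 0.9273
    (3,1) via y @ 1.5736
    (3,0) via y @ 2.6089  # hit
  → r_3 = 2.6089
beam 4: φ=90°, α=330°
  direction (0.8660, -0.5000); cell (2,3); t to first gridline: x 0.2771, y 1.0400 (then +1.1547 / +2.0000)
    (3,3) via x @ 0.2771
    (3,2) via y @ 1.0400
    (4,2) via x @ 1.4318
    (5,2) via x @ 2.5865
    (5,1) via y @ 3.0400  # hit
  → r_4 = 3.0400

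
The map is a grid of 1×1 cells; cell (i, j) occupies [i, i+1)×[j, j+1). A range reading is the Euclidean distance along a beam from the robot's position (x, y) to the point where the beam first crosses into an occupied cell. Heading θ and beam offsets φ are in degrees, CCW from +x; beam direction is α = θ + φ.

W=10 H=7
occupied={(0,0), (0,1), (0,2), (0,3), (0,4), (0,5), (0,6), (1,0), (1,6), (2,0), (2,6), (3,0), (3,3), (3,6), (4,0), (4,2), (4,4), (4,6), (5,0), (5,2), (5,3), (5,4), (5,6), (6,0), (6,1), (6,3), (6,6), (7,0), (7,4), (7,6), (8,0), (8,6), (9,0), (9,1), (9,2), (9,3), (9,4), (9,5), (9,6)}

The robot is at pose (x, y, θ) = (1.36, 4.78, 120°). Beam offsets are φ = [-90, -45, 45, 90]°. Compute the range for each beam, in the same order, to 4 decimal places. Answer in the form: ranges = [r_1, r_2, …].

beam 1: φ=-90°, α=30°
  dir = (cos 30°, sin 30°) = (0.8660, 0.5000); from cell (1,4)
  next x-line at t=0.7390, next y-line at t=0.4400; Δt_x=1.1547, Δt_y=2.0000
    y: enter (1,5) at t=0.4400
    x: enter (2,5) at t=0.7390
    x: enter (3,5) at t=1.8937
    y: enter (3,6) at t=2.4400 ← occupied
  → r_1 = 2.4400
beam 2: φ=-45°, α=75°
  dir = (cos 75°, sin 75°) = (0.2588, 0.9659); from cell (1,4)
  next x-line at t=2.4728, next y-line at t=0.2278; Δt_x=3.8637, Δt_y=1.0353
    y: enter (1,5) at t=0.2278
    y: enter (1,6) at t=1.2630 ← occupied
  → r_2 = 1.2630
beam 3: φ=45°, α=165°
  dir = (cos 165°, sin 165°) = (-0.9659, 0.2588); from cell (1,4)
  next x-line at t=0.3727, next y-line at t=0.8500; Δt_x=1.0353, Δt_y=3.8637
    x: enter (0,4) at t=0.3727 ← occupied
  → r_3 = 0.3727
beam 4: φ=90°, α=210°
  dir = (cos 210°, sin 210°) = (-0.8660, -0.5000); from cell (1,4)
  next x-line at t=0.4157, next y-line at t=1.5600; Δt_x=1.1547, Δt_y=2.0000
    x: enter (0,4) at t=0.4157 ← occupied
  → r_4 = 0.4157

ranges = [2.4400, 1.2630, 0.3727, 0.4157]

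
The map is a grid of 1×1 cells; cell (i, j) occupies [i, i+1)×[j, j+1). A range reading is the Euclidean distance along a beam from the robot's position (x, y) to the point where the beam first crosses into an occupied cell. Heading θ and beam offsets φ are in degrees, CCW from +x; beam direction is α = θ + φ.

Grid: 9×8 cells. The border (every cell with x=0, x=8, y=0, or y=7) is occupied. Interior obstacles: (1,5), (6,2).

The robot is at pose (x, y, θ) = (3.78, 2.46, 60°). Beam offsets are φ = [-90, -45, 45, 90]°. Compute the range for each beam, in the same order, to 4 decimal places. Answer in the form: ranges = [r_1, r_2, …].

beam 1: φ=-90°, α=330°
  d=(0.8660,-0.5000)  start (3,2)  tX=0.2540 tY=0.9200  stride 1/|dx|=1.1547 1/|dy|=2.0000
    cross x-line → (4,2), t=0.2540
    cross y-line → (4,1), t=0.9200
    cross x-line → (5,1), t=1.4087
    cross x-line → (6,1), t=2.5634
    cross y-line → (6,0), t=2.9200 (wall)
  → r_1 = 2.9200
beam 2: φ=-45°, α=15°
  d=(0.9659,0.2588)  start (3,2)  tX=0.2278 tY=2.0864  stride 1/|dx|=1.0353 1/|dy|=3.8637
    cross x-line → (4,2), t=0.2278
    cross x-line → (5,2), t=1.2630
    cross y-line → (5,3), t=2.0864
    cross x-line → (6,3), t=2.2983
    cross x-line → (7,3), t=3.3336
    cross x-line → (8,3), t=4.3689 (wall)
  → r_2 = 4.3689
beam 3: φ=45°, α=105°
  d=(-0.2588,0.9659)  start (3,2)  tX=3.0137 tY=0.5590  stride 1/|dx|=3.8637 1/|dy|=1.0353
    cross y-line → (3,3), t=0.5590
    cross y-line → (3,4), t=1.5943
    cross y-line → (3,5), t=2.6296
    cross x-line → (2,5), t=3.0137
    cross y-line → (2,6), t=3.6649
    cross y-line → (2,7), t=4.7002 (wall)
  → r_3 = 4.7002
beam 4: φ=90°, α=150°
  d=(-0.8660,0.5000)  start (3,2)  tX=0.9007 tY=1.0800  stride 1/|dx|=1.1547 1/|dy|=2.0000
    cross x-line → (2,2), t=0.9007
    cross y-line → (2,3), t=1.0800
    cross x-line → (1,3), t=2.0554
    cross y-line → (1,4), t=3.0800
    cross x-line → (0,4), t=3.2101 (wall)
  → r_4 = 3.2101

ranges = [2.9200, 4.3689, 4.7002, 3.2101]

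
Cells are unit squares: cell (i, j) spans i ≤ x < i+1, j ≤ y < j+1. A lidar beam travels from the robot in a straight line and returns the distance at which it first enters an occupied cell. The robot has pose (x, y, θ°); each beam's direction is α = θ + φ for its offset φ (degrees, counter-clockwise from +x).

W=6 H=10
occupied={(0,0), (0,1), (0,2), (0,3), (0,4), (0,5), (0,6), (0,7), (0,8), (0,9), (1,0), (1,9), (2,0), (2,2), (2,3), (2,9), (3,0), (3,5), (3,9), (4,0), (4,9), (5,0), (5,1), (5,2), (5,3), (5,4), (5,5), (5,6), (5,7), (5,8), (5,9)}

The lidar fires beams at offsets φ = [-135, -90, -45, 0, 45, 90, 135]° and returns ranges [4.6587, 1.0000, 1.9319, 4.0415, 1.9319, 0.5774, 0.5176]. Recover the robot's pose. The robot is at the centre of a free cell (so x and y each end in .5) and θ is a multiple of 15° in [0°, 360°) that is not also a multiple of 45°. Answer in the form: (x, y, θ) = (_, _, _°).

(x, y, θ) = (4.5, 4.5, 240°)

Enumerate (i+0.5, j+0.5, θ) over the 29 free cells and 16 admissible headings. For each, cast all 7 beams and compare to the given ranges.
  (3.5, 2.5, 210°): beam 1 = 5.7956 ≠ 4.6587 ✗
  (3.5, 6.5, 255°): beam 1 = 2.8868 ≠ 4.6587 ✗
  (1.5, 2.5, 210°): beam 1 = 6.7293 ≠ 4.6587 ✗
  …
  (4.5, 4.5, 240°): r_1=4.6587, r_2=1.0000, r_3=1.9319, r_4=4.0415, r_5=1.9319, r_6=0.5774, r_7=0.5176 — all match ✓
No second candidate reproduces the full scan.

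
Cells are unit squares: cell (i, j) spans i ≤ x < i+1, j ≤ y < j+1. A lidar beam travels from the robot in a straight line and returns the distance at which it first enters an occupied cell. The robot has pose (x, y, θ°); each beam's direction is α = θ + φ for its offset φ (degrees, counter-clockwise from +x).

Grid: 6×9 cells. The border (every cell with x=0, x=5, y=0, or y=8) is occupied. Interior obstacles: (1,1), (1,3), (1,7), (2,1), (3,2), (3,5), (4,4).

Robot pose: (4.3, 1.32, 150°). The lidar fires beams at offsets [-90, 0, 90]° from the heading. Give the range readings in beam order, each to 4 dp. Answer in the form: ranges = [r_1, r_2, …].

beam 1: φ=-90°, α=60°
  cosα=0.5000 sinα=0.8660 | (4,1) | tMaxX 1.4000 tMaxY 0.7852 | tΔX 2.0000 tΔY 1.1547
    t=0.7852 [y] (4,2)
    t=1.4000 [x] (5,2) — stop
  → r_1 = 1.4000
beam 2: φ=0°, α=150°
  cosα=-0.8660 sinα=0.5000 | (4,1) | tMaxX 0.3464 tMaxY 1.3600 | tΔX 1.1547 tΔY 2.0000
    t=0.3464 [x] (3,1)
    t=1.3600 [y] (3,2) — stop
  → r_2 = 1.3600
beam 3: φ=90°, α=240°
  cosα=-0.5000 sinα=-0.8660 | (4,1) | tMaxX 0.6000 tMaxY 0.3695 | tΔX 2.0000 tΔY 1.1547
    t=0.3695 [y] (4,0) — stop
  → r_3 = 0.3695

ranges = [1.4000, 1.3600, 0.3695]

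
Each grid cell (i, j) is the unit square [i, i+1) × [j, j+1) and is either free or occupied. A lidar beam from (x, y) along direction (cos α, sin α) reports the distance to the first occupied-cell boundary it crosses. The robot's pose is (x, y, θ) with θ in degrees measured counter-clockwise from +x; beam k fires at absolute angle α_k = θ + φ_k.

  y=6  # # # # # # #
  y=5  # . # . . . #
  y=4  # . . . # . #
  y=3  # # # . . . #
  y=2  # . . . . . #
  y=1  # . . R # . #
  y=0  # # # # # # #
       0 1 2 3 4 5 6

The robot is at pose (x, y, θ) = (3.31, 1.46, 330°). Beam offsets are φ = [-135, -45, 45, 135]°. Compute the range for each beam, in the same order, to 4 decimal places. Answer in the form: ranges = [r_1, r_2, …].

ranges = [1.7773, 0.4762, 0.7143, 1.5943]

beam 1: φ=-135°, α=195°
  dir = (cos 195°, sin 195°) = (-0.9659, -0.2588); from cell (3,1)
  next x-line at t=0.3209, next y-line at t=1.7773; Δt_x=1.0353, Δt_y=3.8637
    x: enter (2,1) at t=0.3209
    x: enter (1,1) at t=1.3562
    y: enter (1,0) at t=1.7773 ← occupied
  → r_1 = 1.7773
beam 2: φ=-45°, α=285°
  dir = (cos 285°, sin 285°) = (0.2588, -0.9659); from cell (3,1)
  next x-line at t=2.6660, next y-line at t=0.4762; Δt_x=3.8637, Δt_y=1.0353
    y: enter (3,0) at t=0.4762 ← occupied
  → r_2 = 0.4762
beam 3: φ=45°, α=15°
  dir = (cos 15°, sin 15°) = (0.9659, 0.2588); from cell (3,1)
  next x-line at t=0.7143, next y-line at t=2.0864; Δt_x=1.0353, Δt_y=3.8637
    x: enter (4,1) at t=0.7143 ← occupied
  → r_3 = 0.7143
beam 4: φ=135°, α=105°
  dir = (cos 105°, sin 105°) = (-0.2588, 0.9659); from cell (3,1)
  next x-line at t=1.1977, next y-line at t=0.5590; Δt_x=3.8637, Δt_y=1.0353
    y: enter (3,2) at t=0.5590
    x: enter (2,2) at t=1.1977
    y: enter (2,3) at t=1.5943 ← occupied
  → r_4 = 1.5943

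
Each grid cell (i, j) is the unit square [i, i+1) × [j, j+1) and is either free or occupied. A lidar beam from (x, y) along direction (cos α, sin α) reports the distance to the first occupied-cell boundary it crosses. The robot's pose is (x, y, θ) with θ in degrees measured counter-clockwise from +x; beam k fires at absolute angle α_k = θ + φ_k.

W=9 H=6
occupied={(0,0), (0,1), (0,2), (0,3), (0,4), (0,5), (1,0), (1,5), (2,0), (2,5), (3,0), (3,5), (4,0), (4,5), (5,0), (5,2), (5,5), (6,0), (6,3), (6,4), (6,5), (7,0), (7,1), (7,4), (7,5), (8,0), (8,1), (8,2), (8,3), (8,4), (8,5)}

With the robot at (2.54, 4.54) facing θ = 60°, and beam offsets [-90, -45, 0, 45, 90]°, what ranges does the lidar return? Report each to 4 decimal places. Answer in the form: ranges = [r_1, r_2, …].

ranges = [3.0800, 1.7773, 0.5312, 0.4762, 0.9200]

beam 1: φ=-90°, α=330°
  direction (0.8660, -0.5000); cell (2,4); t to first gridline: x 0.5312, y 1.0800 (then +1.1547 / +2.0000)
    (3,4) via x @ 0.5312
    (3,3) via y @ 1.0800
    (4,3) via x @ 1.6859
    (5,3) via x @ 2.8406
    (5,2) via y @ 3.0800  # hit
  → r_1 = 3.0800
beam 2: φ=-45°, α=15°
  direction (0.9659, 0.2588); cell (2,4); t to first gridline: x 0.4762, y 1.7773 (then +1.0353 / +3.8637)
    (3,4) via x @ 0.4762
    (4,4) via x @ 1.5115
    (4,5) via y @ 1.7773  # hit
  → r_2 = 1.7773
beam 3: φ=0°, α=60°
  direction (0.5000, 0.8660); cell (2,4); t to first gridline: x 0.9200, y 0.5312 (then +2.0000 / +1.1547)
    (2,5) via y @ 0.5312  # hit
  → r_3 = 0.5312
beam 4: φ=45°, α=105°
  direction (-0.2588, 0.9659); cell (2,4); t to first gridline: x 2.0864, y 0.4762 (then +3.8637 / +1.0353)
    (2,5) via y @ 0.4762  # hit
  → r_4 = 0.4762
beam 5: φ=90°, α=150°
  direction (-0.8660, 0.5000); cell (2,4); t to first gridline: x 0.6235, y 0.9200 (then +1.1547 / +2.0000)
    (1,4) via x @ 0.6235
    (1,5) via y @ 0.9200  # hit
  → r_5 = 0.9200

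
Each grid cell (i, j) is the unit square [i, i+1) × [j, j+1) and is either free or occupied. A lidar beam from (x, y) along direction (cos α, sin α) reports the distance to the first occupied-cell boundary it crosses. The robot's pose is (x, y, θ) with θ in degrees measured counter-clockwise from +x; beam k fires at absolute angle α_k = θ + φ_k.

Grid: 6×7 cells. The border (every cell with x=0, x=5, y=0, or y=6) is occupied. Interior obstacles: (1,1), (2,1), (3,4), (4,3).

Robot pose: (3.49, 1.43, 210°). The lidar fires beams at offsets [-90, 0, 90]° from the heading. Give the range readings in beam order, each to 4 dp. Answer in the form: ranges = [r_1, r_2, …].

beam 1: φ=-90°, α=120°
  d=(-0.5000,0.8660)  start (3,1)  tX=0.9800 tY=0.6582  stride 1/|dx|=2.0000 1/|dy|=1.1547
    cross y-line → (3,2), t=0.6582
    cross x-line → (2,2), t=0.9800
    cross y-line → (2,3), t=1.8129
    cross y-line → (2,4), t=2.9676
    cross x-line → (1,4), t=2.9800
    cross y-line → (1,5), t=4.1223
    cross x-line → (0,5), t=4.9800 (wall)
  → r_1 = 4.9800
beam 2: φ=0°, α=210°
  d=(-0.8660,-0.5000)  start (3,1)  tX=0.5658 tY=0.8600  stride 1/|dx|=1.1547 1/|dy|=2.0000
    cross x-line → (2,1), t=0.5658 (wall)
  → r_2 = 0.5658
beam 3: φ=90°, α=300°
  d=(0.5000,-0.8660)  start (3,1)  tX=1.0200 tY=0.4965  stride 1/|dx|=2.0000 1/|dy|=1.1547
    cross y-line → (3,0), t=0.4965 (wall)
  → r_3 = 0.4965

ranges = [4.9800, 0.5658, 0.4965]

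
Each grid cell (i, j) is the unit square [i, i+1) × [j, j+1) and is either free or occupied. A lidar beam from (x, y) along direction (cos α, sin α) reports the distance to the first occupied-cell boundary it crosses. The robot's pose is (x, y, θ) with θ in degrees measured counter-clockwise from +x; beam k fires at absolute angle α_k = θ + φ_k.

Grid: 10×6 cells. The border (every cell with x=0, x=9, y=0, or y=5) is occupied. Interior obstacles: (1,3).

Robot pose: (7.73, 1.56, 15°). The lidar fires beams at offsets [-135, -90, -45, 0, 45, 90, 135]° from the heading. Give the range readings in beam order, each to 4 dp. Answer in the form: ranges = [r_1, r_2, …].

ranges = [0.6466, 0.5798, 1.1200, 1.3148, 2.5400, 3.5614, 6.8800]

beam 1: φ=-135°, α=240°
  direction (-0.5000, -0.8660); cell (7,1); t to first gridline: x 1.4600, y 0.6466 (then +2.0000 / +1.1547)
    (7,0) via y @ 0.6466  # hit
  → r_1 = 0.6466
beam 2: φ=-90°, α=285°
  direction (0.2588, -0.9659); cell (7,1); t to first gridline: x 1.0432, y 0.5798 (then +3.8637 / +1.0353)
    (7,0) via y @ 0.5798  # hit
  → r_2 = 0.5798
beam 3: φ=-45°, α=330°
  direction (0.8660, -0.5000); cell (7,1); t to first gridline: x 0.3118, y 1.1200 (then +1.1547 / +2.0000)
    (8,1) via x @ 0.3118
    (8,0) via y @ 1.1200  # hit
  → r_3 = 1.1200
beam 4: φ=0°, α=15°
  direction (0.9659, 0.2588); cell (7,1); t to first gridline: x 0.2795, y 1.7000 (then +1.0353 / +3.8637)
    (8,1) via x @ 0.2795
    (9,1) via x @ 1.3148  # hit
  → r_4 = 1.3148
beam 5: φ=45°, α=60°
  direction (0.5000, 0.8660); cell (7,1); t to first gridline: x 0.5400, y 0.5081 (then +2.0000 / +1.1547)
    (7,2) via y @ 0.5081
    (8,2) via x @ 0.5400
    (8,3) via y @ 1.6628
    (9,3) via x @ 2.5400  # hit
  → r_5 = 2.5400
beam 6: φ=90°, α=105°
  direction (-0.2588, 0.9659); cell (7,1); t to first gridline: x 2.8205, y 0.4555 (then +3.8637 / +1.0353)
    (7,2) via y @ 0.4555
    (7,3) via y @ 1.4908
    (7,4) via y @ 2.5261
    (6,4) via x @ 2.8205
    (6,5) via y @ 3.5614  # hit
  → r_6 = 3.5614
beam 7: φ=135°, α=150°
  direction (-0.8660, 0.5000); cell (7,1); t to first gridline: x 0.8429, y 0.8800 (then +1.1547 / +2.0000)
    (6,1) via x @ 0.8429
    (6,2) via y @ 0.8800
    (5,2) via x @ 1.9976
    (5,3) via y @ 2.8800
    (4,3) via x @ 3.1523
    (3,3) via x @ 4.3070
    (3,4) via y @ 4.8800
    (2,4) via x @ 5.4617
    (1,4) via x @ 6.6164
    (1,5) via y @ 6.8800  # hit
  → r_7 = 6.8800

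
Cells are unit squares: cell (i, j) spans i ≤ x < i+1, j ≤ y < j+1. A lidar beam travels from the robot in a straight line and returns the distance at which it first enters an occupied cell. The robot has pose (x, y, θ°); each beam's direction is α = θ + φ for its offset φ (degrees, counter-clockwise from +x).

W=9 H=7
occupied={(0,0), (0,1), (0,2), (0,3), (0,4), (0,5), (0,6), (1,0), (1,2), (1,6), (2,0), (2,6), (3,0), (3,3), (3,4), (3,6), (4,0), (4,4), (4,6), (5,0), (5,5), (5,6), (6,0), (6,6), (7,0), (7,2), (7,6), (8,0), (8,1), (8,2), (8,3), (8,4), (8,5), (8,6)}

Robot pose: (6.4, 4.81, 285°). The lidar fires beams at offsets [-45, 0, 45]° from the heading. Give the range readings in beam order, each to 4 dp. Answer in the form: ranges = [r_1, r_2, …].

beam 1: φ=-45°, α=240°
  cosα=-0.5000 sinα=-0.8660 | (6,4) | tMaxX 0.8000 tMaxY 0.9353 | tΔX 2.0000 tΔY 1.1547
    t=0.8000 [x] (5,4)
    t=0.9353 [y] (5,3)
    t=2.0900 [y] (5,2)
    t=2.8000 [x] (4,2)
    t=3.2447 [y] (4,1)
    t=4.3994 [y] (4,0) — stop
  → r_1 = 4.3994
beam 2: φ=0°, α=285°
  cosα=0.2588 sinα=-0.9659 | (6,4) | tMaxX 2.3182 tMaxY 0.8386 | tΔX 3.8637 tΔY 1.0353
    t=0.8386 [y] (6,3)
    t=1.8738 [y] (6,2)
    t=2.3182 [x] (7,2) — stop
  → r_2 = 2.3182
beam 3: φ=45°, α=330°
  cosα=0.8660 sinα=-0.5000 | (6,4) | tMaxX 0.6928 tMaxY 1.6200 | tΔX 1.1547 tΔY 2.0000
    t=0.6928 [x] (7,4)
    t=1.6200 [y] (7,3)
    t=1.8475 [x] (8,3) — stop
  → r_3 = 1.8475

ranges = [4.3994, 2.3182, 1.8475]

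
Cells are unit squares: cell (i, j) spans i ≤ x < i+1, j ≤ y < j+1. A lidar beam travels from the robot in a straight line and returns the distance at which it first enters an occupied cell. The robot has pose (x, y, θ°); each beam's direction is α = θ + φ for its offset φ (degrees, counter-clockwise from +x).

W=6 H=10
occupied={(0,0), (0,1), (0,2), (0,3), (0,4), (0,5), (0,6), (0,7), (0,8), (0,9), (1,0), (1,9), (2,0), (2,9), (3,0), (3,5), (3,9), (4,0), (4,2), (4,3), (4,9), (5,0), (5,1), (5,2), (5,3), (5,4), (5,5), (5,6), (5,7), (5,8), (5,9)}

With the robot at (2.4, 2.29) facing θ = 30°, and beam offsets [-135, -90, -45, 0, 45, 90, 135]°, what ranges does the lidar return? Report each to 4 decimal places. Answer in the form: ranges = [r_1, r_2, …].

ranges = [1.3355, 1.4896, 2.6917, 1.8475, 2.8056, 2.8000, 1.4494]

beam 1: φ=-135°, α=255°
  cosα=-0.2588 sinα=-0.9659 | (2,2) | tMaxX 1.5455 tMaxY 0.3002 | tΔX 3.8637 tΔY 1.0353
    t=0.3002 [y] (2,1)
    t=1.3355 [y] (2,0) — stop
  → r_1 = 1.3355
beam 2: φ=-90°, α=300°
  cosα=0.5000 sinα=-0.8660 | (2,2) | tMaxX 1.2000 tMaxY 0.3349 | tΔX 2.0000 tΔY 1.1547
    t=0.3349 [y] (2,1)
    t=1.2000 [x] (3,1)
    t=1.4896 [y] (3,0) — stop
  → r_2 = 1.4896
beam 3: φ=-45°, α=345°
  cosα=0.9659 sinα=-0.2588 | (2,2) | tMaxX 0.6212 tMaxY 1.1205 | tΔX 1.0353 tΔY 3.8637
    t=0.6212 [x] (3,2)
    t=1.1205 [y] (3,1)
    t=1.6564 [x] (4,1)
    t=2.6917 [x] (5,1) — stop
  → r_3 = 2.6917
beam 4: φ=0°, α=30°
  cosα=0.8660 sinα=0.5000 | (2,2) | tMaxX 0.6928 tMaxY 1.4200 | tΔX 1.1547 tΔY 2.0000
    t=0.6928 [x] (3,2)
    t=1.4200 [y] (3,3)
    t=1.8475 [x] (4,3) — stop
  → r_4 = 1.8475
beam 5: φ=45°, α=75°
  cosα=0.2588 sinα=0.9659 | (2,2) | tMaxX 2.3182 tMaxY 0.7350 | tΔX 3.8637 tΔY 1.0353
    t=0.7350 [y] (2,3)
    t=1.7703 [y] (2,4)
    t=2.3182 [x] (3,4)
    t=2.8056 [y] (3,5) — stop
  → r_5 = 2.8056
beam 6: φ=90°, α=120°
  cosα=-0.5000 sinα=0.8660 | (2,2) | tMaxX 0.8000 tMaxY 0.8198 | tΔX 2.0000 tΔY 1.1547
    t=0.8000 [x] (1,2)
    t=0.8198 [y] (1,3)
    t=1.9745 [y] (1,4)
    t=2.8000 [x] (0,4) — stop
  → r_6 = 2.8000
beam 7: φ=135°, α=165°
  cosα=-0.9659 sinα=0.2588 | (2,2) | tMaxX 0.4141 tMaxY 2.7432 | tΔX 1.0353 tΔY 3.8637
    t=0.4141 [x] (1,2)
    t=1.4494 [x] (0,2) — stop
  → r_7 = 1.4494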